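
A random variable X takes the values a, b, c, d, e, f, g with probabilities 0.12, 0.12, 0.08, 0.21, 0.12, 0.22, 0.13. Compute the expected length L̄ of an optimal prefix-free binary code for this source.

2.77 bits/symbol

Repeatedly combine the two least-probable nodes; the expected code length is the sum of the merged weights.
merge 2/25 + 3/25 → 1/5
merge 3/25 + 3/25 → 6/25
merge 13/100 + 1/5 → 33/100
merge 21/100 + 11/50 → 43/100
merge 6/25 + 33/100 → 57/100
merge 43/100 + 57/100 → 1
L = 1/5 + 6/25 + 33/100 + 43/100 + 57/100 + 1 = 277/100 = 2.77 bits/symbol.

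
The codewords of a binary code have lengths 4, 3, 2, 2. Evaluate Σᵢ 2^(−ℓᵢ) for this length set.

With common denominator 2^4 = 16: Σ 2^(−ℓᵢ) = 1/16 + 2/16 + 4/16 + 4/16 = 11/16 = 0.6875.

0.6875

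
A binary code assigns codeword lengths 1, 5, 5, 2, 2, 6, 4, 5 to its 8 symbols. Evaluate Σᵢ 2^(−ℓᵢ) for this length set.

With common denominator 2^6 = 64: Σ 2^(−ℓᵢ) = 32/64 + 2/64 + 2/64 + 16/64 + 16/64 + 1/64 + 4/64 + 2/64 = 75/64 = 1.171875.

1.171875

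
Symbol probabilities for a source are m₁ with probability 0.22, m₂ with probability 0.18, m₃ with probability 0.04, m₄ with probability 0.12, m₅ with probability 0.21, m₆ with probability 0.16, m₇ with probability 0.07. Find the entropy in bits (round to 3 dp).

H = −Σ pᵢ log₂ pᵢ.
−0.22·log₂(0.22) = 0.4806
−0.18·log₂(0.18) = 0.4453
−0.04·log₂(0.04) = 0.1858
−0.12·log₂(0.12) = 0.3671
−0.21·log₂(0.21) = 0.4728
−0.16·log₂(0.16) = 0.4230
−0.07·log₂(0.07) = 0.2686
Sum ≈ 2.6431 → 2.643 bits.

2.643 bits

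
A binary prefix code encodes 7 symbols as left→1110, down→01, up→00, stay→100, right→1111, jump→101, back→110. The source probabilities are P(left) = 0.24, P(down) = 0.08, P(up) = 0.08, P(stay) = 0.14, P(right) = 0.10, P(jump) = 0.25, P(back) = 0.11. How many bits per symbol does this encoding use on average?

3.18 bits/symbol

L̄ = Σ pᵢ·ℓᵢ = 0.24·4 + 0.08·2 + 0.08·2 + 0.14·3 + 0.10·4 + 0.25·3 + 0.11·3 = 3.18 bits/symbol.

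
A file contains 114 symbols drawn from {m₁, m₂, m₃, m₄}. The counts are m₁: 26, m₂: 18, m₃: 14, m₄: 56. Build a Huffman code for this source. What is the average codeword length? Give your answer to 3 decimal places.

Probabilities are the counts divided by 114.
Repeatedly combine the two least-probable nodes; the expected code length is the sum of the merged weights.
merge 7/57 + 3/19 → 16/57
merge 13/57 + 16/57 → 29/57
merge 28/57 + 29/57 → 1
L = 16/57 + 29/57 + 1 = 34/19 ≈ 1.789 bits/symbol.

1.789 bits/symbol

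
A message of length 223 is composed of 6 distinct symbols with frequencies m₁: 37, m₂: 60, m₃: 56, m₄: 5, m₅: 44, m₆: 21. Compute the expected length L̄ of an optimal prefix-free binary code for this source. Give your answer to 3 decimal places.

Probabilities are the counts divided by 223.
Repeatedly combine the two least-probable nodes; the expected code length is the sum of the merged weights.
merge 5/223 + 21/223 → 26/223
merge 26/223 + 37/223 → 63/223
merge 44/223 + 56/223 → 100/223
merge 60/223 + 63/223 → 123/223
merge 100/223 + 123/223 → 1
L = 26/223 + 63/223 + 100/223 + 123/223 + 1 = 535/223 ≈ 2.399 bits/symbol.

2.399 bits/symbol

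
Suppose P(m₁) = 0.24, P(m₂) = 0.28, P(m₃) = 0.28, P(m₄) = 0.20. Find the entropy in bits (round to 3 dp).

H = −Σ pᵢ log₂ pᵢ.
−0.24·log₂(0.24) = 0.4941
−0.28·log₂(0.28) = 0.5142
−0.28·log₂(0.28) = 0.5142
−0.20·log₂(0.20) = 0.4644
Sum ≈ 1.9870 → 1.987 bits.

1.987 bits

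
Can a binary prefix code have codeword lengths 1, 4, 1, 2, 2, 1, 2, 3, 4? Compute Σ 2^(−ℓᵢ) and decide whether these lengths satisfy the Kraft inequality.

With common denominator 2^4 = 16: Σ 2^(−ℓᵢ) = 8/16 + 1/16 + 8/16 + 4/16 + 4/16 + 8/16 + 4/16 + 2/16 + 1/16 = 40/16 = 2.5.
Kraft's inequality requires Σ ≤ 1; here Σ = 2.5 > 1, so no such prefix code exists.

2.5; no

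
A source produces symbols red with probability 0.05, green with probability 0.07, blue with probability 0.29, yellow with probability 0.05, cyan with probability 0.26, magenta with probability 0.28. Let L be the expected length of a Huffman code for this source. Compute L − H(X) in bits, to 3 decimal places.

Entropy H = −Σ p log₂ p ≈ 2.2382 bits.
Huffman merges: 1/20+1/20→1/10; 7/100+1/10→17/100; 17/100+13/50→43/100; 7/25+29/100→57/100; 43/100+57/100→1. L = 227/100 ≈ 2.2700.
L − H = 2.2700 − 2.2382 = 0.032 bits.

0.032 bits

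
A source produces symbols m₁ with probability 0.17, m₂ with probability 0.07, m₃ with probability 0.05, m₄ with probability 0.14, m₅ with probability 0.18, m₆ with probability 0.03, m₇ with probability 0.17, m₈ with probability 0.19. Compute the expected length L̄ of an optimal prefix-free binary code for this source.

2.86 bits/symbol

Repeatedly combine the two least-probable nodes; the expected code length is the sum of the merged weights.
merge 3/100 + 1/20 → 2/25
merge 7/100 + 2/25 → 3/20
merge 7/50 + 3/20 → 29/100
merge 17/100 + 17/100 → 17/50
merge 9/50 + 19/100 → 37/100
merge 29/100 + 17/50 → 63/100
merge 37/100 + 63/100 → 1
L = 2/25 + 3/20 + 29/100 + 17/50 + 37/100 + 63/100 + 1 = 143/50 = 2.86 bits/symbol.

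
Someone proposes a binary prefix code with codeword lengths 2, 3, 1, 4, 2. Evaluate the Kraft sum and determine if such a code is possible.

1.1875; no

With common denominator 2^4 = 16: Σ 2^(−ℓᵢ) = 4/16 + 2/16 + 8/16 + 1/16 + 4/16 = 19/16 = 1.1875.
Kraft's inequality requires Σ ≤ 1; here Σ = 1.1875 > 1, so no such prefix code exists.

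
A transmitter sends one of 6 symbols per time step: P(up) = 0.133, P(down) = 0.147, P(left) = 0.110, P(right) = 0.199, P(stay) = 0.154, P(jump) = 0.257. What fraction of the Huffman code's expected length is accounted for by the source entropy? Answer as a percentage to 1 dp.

99.3%

Entropy H = −Σ p log₂ p ≈ 2.5269 bits.
Huffman merges: 11/100+133/1000→243/1000; 147/1000+77/500→301/1000; 199/1000+243/1000→221/500; 257/1000+301/1000→279/500; 221/500+279/500→1. L = 318/125 ≈ 2.5440.
Efficiency = H/L = 2.5269/2.5440 = 99.3%.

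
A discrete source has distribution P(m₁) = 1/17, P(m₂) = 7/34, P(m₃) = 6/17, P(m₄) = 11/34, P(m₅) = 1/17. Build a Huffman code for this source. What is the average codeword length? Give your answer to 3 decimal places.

2.088 bits/symbol

Repeatedly combine the two least-probable nodes; the expected code length is the sum of the merged weights.
merge 1/17 + 1/17 → 2/17
merge 2/17 + 7/34 → 11/34
merge 11/34 + 11/34 → 11/17
merge 6/17 + 11/17 → 1
L = 2/17 + 11/34 + 11/17 + 1 = 71/34 ≈ 2.088 bits/symbol.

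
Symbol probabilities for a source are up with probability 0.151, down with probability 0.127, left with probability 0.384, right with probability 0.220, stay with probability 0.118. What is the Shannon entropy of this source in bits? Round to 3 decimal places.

H = −Σ pᵢ log₂ pᵢ.
−0.151·log₂(0.151) = 0.4118
−0.127·log₂(0.127) = 0.3781
−0.384·log₂(0.384) = 0.5302
−0.220·log₂(0.220) = 0.4806
−0.118·log₂(0.118) = 0.3638
Sum ≈ 2.1645 → 2.165 bits.

2.165 bits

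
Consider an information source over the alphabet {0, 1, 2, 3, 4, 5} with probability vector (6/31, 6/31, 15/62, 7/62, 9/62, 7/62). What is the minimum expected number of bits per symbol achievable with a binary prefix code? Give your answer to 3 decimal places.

Repeatedly combine the two least-probable nodes; the expected code length is the sum of the merged weights.
merge 7/62 + 7/62 → 7/31
merge 9/62 + 6/31 → 21/62
merge 6/31 + 7/31 → 13/31
merge 15/62 + 21/62 → 18/31
merge 13/31 + 18/31 → 1
L = 7/31 + 21/62 + 13/31 + 18/31 + 1 = 159/62 ≈ 2.565 bits/symbol.

2.565 bits/symbol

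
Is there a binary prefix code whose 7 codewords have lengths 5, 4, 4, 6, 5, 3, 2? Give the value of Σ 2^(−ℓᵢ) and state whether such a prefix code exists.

0.578125; yes

With common denominator 2^6 = 64: Σ 2^(−ℓᵢ) = 2/64 + 4/64 + 4/64 + 1/64 + 2/64 + 8/64 + 16/64 = 37/64 = 0.578125.
Kraft's inequality requires Σ ≤ 1; here Σ = 0.578125 ≤ 1, so such a prefix code exists.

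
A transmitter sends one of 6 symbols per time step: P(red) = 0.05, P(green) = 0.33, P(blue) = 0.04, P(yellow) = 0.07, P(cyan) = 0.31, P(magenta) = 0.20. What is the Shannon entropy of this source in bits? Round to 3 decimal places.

H = −Σ pᵢ log₂ pᵢ.
−0.05·log₂(0.05) = 0.2161
−0.33·log₂(0.33) = 0.5278
−0.04·log₂(0.04) = 0.1858
−0.07·log₂(0.07) = 0.2686
−0.31·log₂(0.31) = 0.5238
−0.20·log₂(0.20) = 0.4644
Sum ≈ 2.1864 → 2.186 bits.

2.186 bits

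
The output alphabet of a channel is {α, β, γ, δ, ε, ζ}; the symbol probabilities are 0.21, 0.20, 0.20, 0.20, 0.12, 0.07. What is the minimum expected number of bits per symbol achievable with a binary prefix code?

2.58 bits/symbol

Repeatedly combine the two least-probable nodes; the expected code length is the sum of the merged weights.
merge 7/100 + 3/25 → 19/100
merge 19/100 + 1/5 → 39/100
merge 1/5 + 1/5 → 2/5
merge 21/100 + 39/100 → 3/5
merge 2/5 + 3/5 → 1
L = 19/100 + 39/100 + 2/5 + 3/5 + 1 = 129/50 = 2.58 bits/symbol.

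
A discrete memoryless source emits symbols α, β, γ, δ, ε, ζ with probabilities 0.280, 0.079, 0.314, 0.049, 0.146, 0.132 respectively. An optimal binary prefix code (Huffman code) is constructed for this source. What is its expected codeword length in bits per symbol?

2.388 bits/symbol

Repeatedly combine the two least-probable nodes; the expected code length is the sum of the merged weights.
merge 49/1000 + 79/1000 → 16/125
merge 16/125 + 33/250 → 13/50
merge 73/500 + 13/50 → 203/500
merge 7/25 + 157/500 → 297/500
merge 203/500 + 297/500 → 1
L = 16/125 + 13/50 + 203/500 + 297/500 + 1 = 597/250 = 2.388 bits/symbol.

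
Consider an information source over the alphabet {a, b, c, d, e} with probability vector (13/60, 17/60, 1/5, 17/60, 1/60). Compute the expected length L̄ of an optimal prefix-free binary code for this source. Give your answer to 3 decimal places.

Repeatedly combine the two least-probable nodes; the expected code length is the sum of the merged weights.
merge 1/60 + 1/5 → 13/60
merge 13/60 + 13/60 → 13/30
merge 17/60 + 17/60 → 17/30
merge 13/30 + 17/30 → 1
L = 13/60 + 13/30 + 17/30 + 1 = 133/60 ≈ 2.217 bits/symbol.

2.217 bits/symbol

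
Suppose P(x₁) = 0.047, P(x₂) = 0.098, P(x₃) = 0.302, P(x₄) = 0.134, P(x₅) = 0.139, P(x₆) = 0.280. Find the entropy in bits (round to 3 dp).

H = −Σ pᵢ log₂ pᵢ.
−0.047·log₂(0.047) = 0.2073
−0.098·log₂(0.098) = 0.3284
−0.302·log₂(0.302) = 0.5217
−0.134·log₂(0.134) = 0.3886
−0.139·log₂(0.139) = 0.3957
−0.280·log₂(0.280) = 0.5142
Sum ≈ 2.3559 → 2.356 bits.

2.356 bits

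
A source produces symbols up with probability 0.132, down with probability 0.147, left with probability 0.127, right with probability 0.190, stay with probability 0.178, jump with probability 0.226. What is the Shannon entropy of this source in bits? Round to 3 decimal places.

2.554 bits

H = −Σ pᵢ log₂ pᵢ.
−0.132·log₂(0.132) = 0.3856
−0.147·log₂(0.147) = 0.4066
−0.127·log₂(0.127) = 0.3781
−0.190·log₂(0.190) = 0.4552
−0.178·log₂(0.178) = 0.4432
−0.226·log₂(0.226) = 0.4849
Sum ≈ 2.5537 → 2.554 bits.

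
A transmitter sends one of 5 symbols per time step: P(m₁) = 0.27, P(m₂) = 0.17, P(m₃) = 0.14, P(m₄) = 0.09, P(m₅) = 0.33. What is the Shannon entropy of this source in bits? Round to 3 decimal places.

H = −Σ pᵢ log₂ pᵢ.
−0.27·log₂(0.27) = 0.5100
−0.17·log₂(0.17) = 0.4346
−0.14·log₂(0.14) = 0.3971
−0.09·log₂(0.09) = 0.3127
−0.33·log₂(0.33) = 0.5278
Sum ≈ 2.1822 → 2.182 bits.

2.182 bits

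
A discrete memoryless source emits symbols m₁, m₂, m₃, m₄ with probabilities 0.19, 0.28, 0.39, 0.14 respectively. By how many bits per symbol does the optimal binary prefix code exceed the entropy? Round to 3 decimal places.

Entropy H = −Σ p log₂ p ≈ 1.8964 bits.
Huffman merges: 7/50+19/100→33/100; 7/25+33/100→61/100; 39/100+61/100→1. L = 97/50 ≈ 1.9400.
L − H = 1.9400 − 1.8964 = 0.044 bits.

0.044 bits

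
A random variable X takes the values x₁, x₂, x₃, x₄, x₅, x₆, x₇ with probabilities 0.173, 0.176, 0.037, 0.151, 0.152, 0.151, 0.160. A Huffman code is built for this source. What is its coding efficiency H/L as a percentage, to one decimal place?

Entropy H = −Σ p log₂ p ≈ 2.7148 bits.
Huffman merges: 37/1000+151/1000→47/250; 151/1000+19/125→303/1000; 4/25+173/1000→333/1000; 22/125+47/250→91/250; 303/1000+333/1000→159/250; 91/250+159/250→1. L = 353/125 ≈ 2.8240.
Efficiency = H/L = 2.7148/2.8240 = 96.1%.

96.1%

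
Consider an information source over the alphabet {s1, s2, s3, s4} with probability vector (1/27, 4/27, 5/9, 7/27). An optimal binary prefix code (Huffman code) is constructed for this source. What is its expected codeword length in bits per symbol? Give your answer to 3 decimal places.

1.630 bits/symbol

Repeatedly combine the two least-probable nodes; the expected code length is the sum of the merged weights.
merge 1/27 + 4/27 → 5/27
merge 5/27 + 7/27 → 4/9
merge 4/9 + 5/9 → 1
L = 5/27 + 4/9 + 1 = 44/27 ≈ 1.630 bits/symbol.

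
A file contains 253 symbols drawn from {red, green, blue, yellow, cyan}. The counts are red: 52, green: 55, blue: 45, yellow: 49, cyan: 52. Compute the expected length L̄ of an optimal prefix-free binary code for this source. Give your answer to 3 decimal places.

Probabilities are the counts divided by 253.
Repeatedly combine the two least-probable nodes; the expected code length is the sum of the merged weights.
merge 45/253 + 49/253 → 94/253
merge 52/253 + 52/253 → 104/253
merge 5/23 + 94/253 → 149/253
merge 104/253 + 149/253 → 1
L = 94/253 + 104/253 + 149/253 + 1 = 600/253 ≈ 2.372 bits/symbol.

2.372 bits/symbol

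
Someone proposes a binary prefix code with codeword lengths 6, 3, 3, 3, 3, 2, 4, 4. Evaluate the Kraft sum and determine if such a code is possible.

0.890625; yes

With common denominator 2^6 = 64: Σ 2^(−ℓᵢ) = 1/64 + 8/64 + 8/64 + 8/64 + 8/64 + 16/64 + 4/64 + 4/64 = 57/64 = 0.890625.
Kraft's inequality requires Σ ≤ 1; here Σ = 0.890625 ≤ 1, so such a prefix code exists.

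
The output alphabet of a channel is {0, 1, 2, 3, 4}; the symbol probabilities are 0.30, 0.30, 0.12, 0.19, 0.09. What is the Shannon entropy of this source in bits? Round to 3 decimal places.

2.177 bits

H = −Σ pᵢ log₂ pᵢ.
−0.30·log₂(0.30) = 0.5211
−0.30·log₂(0.30) = 0.5211
−0.12·log₂(0.12) = 0.3671
−0.19·log₂(0.19) = 0.4552
−0.09·log₂(0.09) = 0.3127
Sum ≈ 2.1771 → 2.177 bits.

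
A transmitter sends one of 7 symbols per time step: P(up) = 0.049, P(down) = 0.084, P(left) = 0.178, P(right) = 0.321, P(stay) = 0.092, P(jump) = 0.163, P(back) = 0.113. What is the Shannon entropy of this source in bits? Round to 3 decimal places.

H = −Σ pᵢ log₂ pᵢ.
−0.049·log₂(0.049) = 0.2132
−0.084·log₂(0.084) = 0.3002
−0.178·log₂(0.178) = 0.4432
−0.321·log₂(0.321) = 0.5262
−0.092·log₂(0.092) = 0.3167
−0.163·log₂(0.163) = 0.4266
−0.113·log₂(0.113) = 0.3555
Sum ≈ 2.5816 → 2.582 bits.

2.582 bits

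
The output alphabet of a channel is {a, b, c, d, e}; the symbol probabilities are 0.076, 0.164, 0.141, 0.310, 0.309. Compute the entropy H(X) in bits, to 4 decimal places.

2.1561 bits

H = −Σ pᵢ log₂ pᵢ.
−0.076·log₂(0.076) = 0.2826
−0.164·log₂(0.164) = 0.4278
−0.141·log₂(0.141) = 0.3985
−0.310·log₂(0.310) = 0.5238
−0.309·log₂(0.309) = 0.5235
Sum ≈ 2.1561 → 2.1561 bits.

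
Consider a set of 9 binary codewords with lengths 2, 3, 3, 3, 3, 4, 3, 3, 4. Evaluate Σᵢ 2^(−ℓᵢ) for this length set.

With common denominator 2^4 = 16: Σ 2^(−ℓᵢ) = 4/16 + 2/16 + 2/16 + 2/16 + 2/16 + 1/16 + 2/16 + 2/16 + 1/16 = 18/16 = 1.125.

1.125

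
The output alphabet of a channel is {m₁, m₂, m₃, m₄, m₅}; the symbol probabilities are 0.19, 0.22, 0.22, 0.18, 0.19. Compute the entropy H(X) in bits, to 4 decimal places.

2.3169 bits

H = −Σ pᵢ log₂ pᵢ.
−0.19·log₂(0.19) = 0.4552
−0.22·log₂(0.22) = 0.4806
−0.22·log₂(0.22) = 0.4806
−0.18·log₂(0.18) = 0.4453
−0.19·log₂(0.19) = 0.4552
Sum ≈ 2.3169 → 2.3169 bits.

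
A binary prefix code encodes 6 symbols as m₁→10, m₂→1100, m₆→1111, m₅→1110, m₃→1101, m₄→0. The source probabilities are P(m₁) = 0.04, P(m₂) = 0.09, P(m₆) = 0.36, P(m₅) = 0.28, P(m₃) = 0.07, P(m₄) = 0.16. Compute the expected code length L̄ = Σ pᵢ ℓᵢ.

L̄ = Σ pᵢ·ℓᵢ = 0.04·2 + 0.09·4 + 0.36·4 + 0.28·4 + 0.07·4 + 0.16·1 = 3.44 bits/symbol.

3.44 bits/symbol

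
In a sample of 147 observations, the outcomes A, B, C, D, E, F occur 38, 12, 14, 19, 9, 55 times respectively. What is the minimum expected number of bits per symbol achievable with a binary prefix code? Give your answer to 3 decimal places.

Probabilities are the counts divided by 147.
Repeatedly combine the two least-probable nodes; the expected code length is the sum of the merged weights.
merge 3/49 + 4/49 → 1/7
merge 2/21 + 19/147 → 11/49
merge 1/7 + 11/49 → 18/49
merge 38/147 + 18/49 → 92/147
merge 55/147 + 92/147 → 1
L = 1/7 + 11/49 + 18/49 + 92/147 + 1 = 347/147 ≈ 2.361 bits/symbol.

2.361 bits/symbol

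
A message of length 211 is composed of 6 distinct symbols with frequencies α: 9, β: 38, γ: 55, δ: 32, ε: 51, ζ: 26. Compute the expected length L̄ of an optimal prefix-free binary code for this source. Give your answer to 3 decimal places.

2.483 bits/symbol

Probabilities are the counts divided by 211.
Repeatedly combine the two least-probable nodes; the expected code length is the sum of the merged weights.
merge 9/211 + 26/211 → 35/211
merge 32/211 + 35/211 → 67/211
merge 38/211 + 51/211 → 89/211
merge 55/211 + 67/211 → 122/211
merge 89/211 + 122/211 → 1
L = 35/211 + 67/211 + 89/211 + 122/211 + 1 = 524/211 ≈ 2.483 bits/symbol.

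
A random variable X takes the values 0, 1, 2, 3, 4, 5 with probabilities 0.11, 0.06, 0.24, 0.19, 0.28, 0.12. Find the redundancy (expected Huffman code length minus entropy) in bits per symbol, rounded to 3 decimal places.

0.036 bits

Entropy H = −Σ p log₂ p ≈ 2.4245 bits.
Huffman merges: 3/50+11/100→17/100; 3/25+17/100→29/100; 19/100+6/25→43/100; 7/25+29/100→57/100; 43/100+57/100→1. L = 123/50 ≈ 2.4600.
L − H = 2.4600 − 2.4245 = 0.036 bits.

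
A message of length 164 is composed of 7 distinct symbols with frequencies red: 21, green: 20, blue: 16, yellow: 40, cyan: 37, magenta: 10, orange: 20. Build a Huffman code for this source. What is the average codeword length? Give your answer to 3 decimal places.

2.689 bits/symbol

Probabilities are the counts divided by 164.
Repeatedly combine the two least-probable nodes; the expected code length is the sum of the merged weights.
merge 5/82 + 4/41 → 13/82
merge 5/41 + 5/41 → 10/41
merge 21/164 + 13/82 → 47/164
merge 37/164 + 10/41 → 77/164
merge 10/41 + 47/164 → 87/164
merge 77/164 + 87/164 → 1
L = 13/82 + 10/41 + 47/164 + 77/164 + 87/164 + 1 = 441/164 ≈ 2.689 bits/symbol.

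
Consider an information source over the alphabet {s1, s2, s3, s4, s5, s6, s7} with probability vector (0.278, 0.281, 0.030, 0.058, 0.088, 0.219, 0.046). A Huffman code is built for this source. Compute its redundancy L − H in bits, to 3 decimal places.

0.021 bits

Entropy H = −Σ p log₂ p ≈ 2.4108 bits.
Huffman merges: 3/100+23/500→19/250; 29/500+19/250→67/500; 11/125+67/500→111/500; 219/1000+111/500→441/1000; 139/500+281/1000→559/1000; 441/1000+559/1000→1. L = 304/125 ≈ 2.4320.
L − H = 2.4320 − 2.4108 = 0.021 bits.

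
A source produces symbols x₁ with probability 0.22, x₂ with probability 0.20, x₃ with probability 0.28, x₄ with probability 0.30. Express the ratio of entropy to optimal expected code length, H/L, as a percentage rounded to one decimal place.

Entropy H = −Σ p log₂ p ≈ 1.9803 bits.
Huffman merges: 1/5+11/50→21/50; 7/25+3/10→29/50; 21/50+29/50→1. L = 2 ≈ 2.0000.
Efficiency = H/L = 1.9803/2.0000 = 99.0%.

99.0%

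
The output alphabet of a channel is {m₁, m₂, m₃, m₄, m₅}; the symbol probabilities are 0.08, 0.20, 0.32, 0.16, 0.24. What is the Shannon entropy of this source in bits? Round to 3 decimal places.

H = −Σ pᵢ log₂ pᵢ.
−0.08·log₂(0.08) = 0.2915
−0.20·log₂(0.20) = 0.4644
−0.32·log₂(0.32) = 0.5260
−0.16·log₂(0.16) = 0.4230
−0.24·log₂(0.24) = 0.4941
Sum ≈ 2.1991 → 2.199 bits.

2.199 bits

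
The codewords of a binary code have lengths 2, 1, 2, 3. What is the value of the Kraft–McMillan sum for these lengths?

With common denominator 2^3 = 8: Σ 2^(−ℓᵢ) = 2/8 + 4/8 + 2/8 + 1/8 = 9/8 = 1.125.

1.125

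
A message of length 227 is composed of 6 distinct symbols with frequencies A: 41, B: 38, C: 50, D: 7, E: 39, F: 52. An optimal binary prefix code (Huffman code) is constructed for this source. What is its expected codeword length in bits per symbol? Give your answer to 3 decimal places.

2.551 bits/symbol

Probabilities are the counts divided by 227.
Repeatedly combine the two least-probable nodes; the expected code length is the sum of the merged weights.
merge 7/227 + 38/227 → 45/227
merge 39/227 + 41/227 → 80/227
merge 45/227 + 50/227 → 95/227
merge 52/227 + 80/227 → 132/227
merge 95/227 + 132/227 → 1
L = 45/227 + 80/227 + 95/227 + 132/227 + 1 = 579/227 ≈ 2.551 bits/symbol.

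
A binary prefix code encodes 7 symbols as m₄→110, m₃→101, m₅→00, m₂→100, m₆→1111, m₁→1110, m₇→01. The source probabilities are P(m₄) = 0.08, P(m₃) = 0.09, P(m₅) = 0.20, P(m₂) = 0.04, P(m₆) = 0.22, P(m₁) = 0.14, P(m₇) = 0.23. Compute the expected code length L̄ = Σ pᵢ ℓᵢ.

L̄ = Σ pᵢ·ℓᵢ = 0.08·3 + 0.09·3 + 0.20·2 + 0.04·3 + 0.22·4 + 0.14·4 + 0.23·2 = 2.93 bits/symbol.

2.93 bits/symbol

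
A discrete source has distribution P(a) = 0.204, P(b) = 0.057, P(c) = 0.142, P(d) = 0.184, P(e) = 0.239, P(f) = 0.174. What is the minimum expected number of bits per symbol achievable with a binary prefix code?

Repeatedly combine the two least-probable nodes; the expected code length is the sum of the merged weights.
merge 57/1000 + 71/500 → 199/1000
merge 87/500 + 23/125 → 179/500
merge 199/1000 + 51/250 → 403/1000
merge 239/1000 + 179/500 → 597/1000
merge 403/1000 + 597/1000 → 1
L = 199/1000 + 179/500 + 403/1000 + 597/1000 + 1 = 2557/1000 = 2.557 bits/symbol.

2.557 bits/symbol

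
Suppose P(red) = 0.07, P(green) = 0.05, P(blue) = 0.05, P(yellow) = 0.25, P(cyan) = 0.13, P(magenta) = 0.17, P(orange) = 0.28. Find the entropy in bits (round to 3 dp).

H = −Σ pᵢ log₂ pᵢ.
−0.07·log₂(0.07) = 0.2686
−0.05·log₂(0.05) = 0.2161
−0.05·log₂(0.05) = 0.2161
−0.25·log₂(0.25) = 0.5000
−0.13·log₂(0.13) = 0.3826
−0.17·log₂(0.17) = 0.4346
−0.28·log₂(0.28) = 0.5142
Sum ≈ 2.5322 → 2.532 bits.

2.532 bits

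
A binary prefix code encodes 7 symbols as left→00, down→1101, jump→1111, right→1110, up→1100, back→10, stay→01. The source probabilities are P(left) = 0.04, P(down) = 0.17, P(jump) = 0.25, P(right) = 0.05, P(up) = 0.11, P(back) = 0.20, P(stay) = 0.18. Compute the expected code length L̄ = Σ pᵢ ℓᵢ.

L̄ = Σ pᵢ·ℓᵢ = 0.04·2 + 0.17·4 + 0.25·4 + 0.05·4 + 0.11·4 + 0.20·2 + 0.18·2 = 3.16 bits/symbol.

3.16 bits/symbol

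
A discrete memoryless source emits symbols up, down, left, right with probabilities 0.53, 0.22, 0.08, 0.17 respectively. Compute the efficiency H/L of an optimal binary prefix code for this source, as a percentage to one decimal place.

Entropy H = −Σ p log₂ p ≈ 1.6921 bits.
Huffman merges: 2/25+17/100→1/4; 11/50+1/4→47/100; 47/100+53/100→1. L = 43/25 ≈ 1.7200.
Efficiency = H/L = 1.6921/1.7200 = 98.4%.

98.4%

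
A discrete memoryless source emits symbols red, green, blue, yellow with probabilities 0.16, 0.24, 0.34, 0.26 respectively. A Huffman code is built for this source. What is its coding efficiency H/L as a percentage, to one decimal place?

97.6%

Entropy H = −Σ p log₂ p ≈ 1.9516 bits.
Huffman merges: 4/25+6/25→2/5; 13/50+17/50→3/5; 2/5+3/5→1. L = 2 ≈ 2.0000.
Efficiency = H/L = 1.9516/2.0000 = 97.6%.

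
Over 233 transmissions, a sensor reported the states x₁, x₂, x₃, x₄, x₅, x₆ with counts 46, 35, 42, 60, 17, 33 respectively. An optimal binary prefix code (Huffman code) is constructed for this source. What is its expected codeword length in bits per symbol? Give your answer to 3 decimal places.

2.545 bits/symbol

Probabilities are the counts divided by 233.
Repeatedly combine the two least-probable nodes; the expected code length is the sum of the merged weights.
merge 17/233 + 33/233 → 50/233
merge 35/233 + 42/233 → 77/233
merge 46/233 + 50/233 → 96/233
merge 60/233 + 77/233 → 137/233
merge 96/233 + 137/233 → 1
L = 50/233 + 77/233 + 96/233 + 137/233 + 1 = 593/233 ≈ 2.545 bits/symbol.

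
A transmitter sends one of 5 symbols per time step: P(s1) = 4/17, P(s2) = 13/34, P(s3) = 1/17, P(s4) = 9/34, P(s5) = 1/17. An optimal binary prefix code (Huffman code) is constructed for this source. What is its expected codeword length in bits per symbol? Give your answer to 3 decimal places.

2.088 bits/symbol

Repeatedly combine the two least-probable nodes; the expected code length is the sum of the merged weights.
merge 1/17 + 1/17 → 2/17
merge 2/17 + 4/17 → 6/17
merge 9/34 + 6/17 → 21/34
merge 13/34 + 21/34 → 1
L = 2/17 + 6/17 + 21/34 + 1 = 71/34 ≈ 2.088 bits/symbol.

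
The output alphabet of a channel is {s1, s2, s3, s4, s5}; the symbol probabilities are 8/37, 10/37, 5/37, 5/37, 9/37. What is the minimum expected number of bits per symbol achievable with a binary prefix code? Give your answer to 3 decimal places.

Repeatedly combine the two least-probable nodes; the expected code length is the sum of the merged weights.
merge 5/37 + 5/37 → 10/37
merge 8/37 + 9/37 → 17/37
merge 10/37 + 10/37 → 20/37
merge 17/37 + 20/37 → 1
L = 10/37 + 17/37 + 20/37 + 1 = 84/37 ≈ 2.270 bits/symbol.

2.270 bits/symbol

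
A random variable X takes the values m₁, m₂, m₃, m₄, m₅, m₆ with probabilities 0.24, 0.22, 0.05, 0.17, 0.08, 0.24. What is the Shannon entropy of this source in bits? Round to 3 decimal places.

2.411 bits

H = −Σ pᵢ log₂ pᵢ.
−0.24·log₂(0.24) = 0.4941
−0.22·log₂(0.22) = 0.4806
−0.05·log₂(0.05) = 0.2161
−0.17·log₂(0.17) = 0.4346
−0.08·log₂(0.08) = 0.2915
−0.24·log₂(0.24) = 0.4941
Sum ≈ 2.4110 → 2.411 bits.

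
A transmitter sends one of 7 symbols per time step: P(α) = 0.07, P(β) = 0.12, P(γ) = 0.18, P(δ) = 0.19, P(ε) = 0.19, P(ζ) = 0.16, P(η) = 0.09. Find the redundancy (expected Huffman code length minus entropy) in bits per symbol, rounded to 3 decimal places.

0.053 bits

Entropy H = −Σ p log₂ p ≈ 2.7271 bits.
Huffman merges: 7/100+9/100→4/25; 3/25+4/25→7/25; 4/25+9/50→17/50; 19/100+19/100→19/50; 7/25+17/50→31/50; 19/50+31/50→1. L = 139/50 ≈ 2.7800.
L − H = 2.7800 − 2.7271 = 0.053 bits.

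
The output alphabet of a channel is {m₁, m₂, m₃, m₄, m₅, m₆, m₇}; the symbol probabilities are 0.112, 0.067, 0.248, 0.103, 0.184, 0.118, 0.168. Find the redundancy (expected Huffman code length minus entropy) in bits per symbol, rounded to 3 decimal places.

0.041 bits

Entropy H = −Σ p log₂ p ≈ 2.6972 bits.
Huffman merges: 67/1000+103/1000→17/100; 14/125+59/500→23/100; 21/125+17/100→169/500; 23/125+23/100→207/500; 31/125+169/500→293/500; 207/500+293/500→1. L = 1369/500 ≈ 2.7380.
L − H = 2.7380 − 2.6972 = 0.041 bits.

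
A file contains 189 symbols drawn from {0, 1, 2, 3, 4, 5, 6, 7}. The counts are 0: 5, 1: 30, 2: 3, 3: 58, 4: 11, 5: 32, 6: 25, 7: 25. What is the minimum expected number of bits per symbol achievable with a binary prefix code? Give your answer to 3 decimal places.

2.667 bits/symbol

Probabilities are the counts divided by 189.
Repeatedly combine the two least-probable nodes; the expected code length is the sum of the merged weights.
merge 1/63 + 5/189 → 8/189
merge 8/189 + 11/189 → 19/189
merge 19/189 + 25/189 → 44/189
merge 25/189 + 10/63 → 55/189
merge 32/189 + 44/189 → 76/189
merge 55/189 + 58/189 → 113/189
merge 76/189 + 113/189 → 1
L = 8/189 + 19/189 + 44/189 + 55/189 + 76/189 + 113/189 + 1 = 8/3 ≈ 2.667 bits/symbol.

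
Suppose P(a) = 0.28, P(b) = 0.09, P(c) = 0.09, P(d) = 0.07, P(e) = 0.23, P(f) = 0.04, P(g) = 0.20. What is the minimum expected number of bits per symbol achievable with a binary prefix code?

Repeatedly combine the two least-probable nodes; the expected code length is the sum of the merged weights.
merge 1/25 + 7/100 → 11/100
merge 9/100 + 9/100 → 9/50
merge 11/100 + 9/50 → 29/100
merge 1/5 + 23/100 → 43/100
merge 7/25 + 29/100 → 57/100
merge 43/100 + 57/100 → 1
L = 11/100 + 9/50 + 29/100 + 43/100 + 57/100 + 1 = 129/50 = 2.58 bits/symbol.

2.58 bits/symbol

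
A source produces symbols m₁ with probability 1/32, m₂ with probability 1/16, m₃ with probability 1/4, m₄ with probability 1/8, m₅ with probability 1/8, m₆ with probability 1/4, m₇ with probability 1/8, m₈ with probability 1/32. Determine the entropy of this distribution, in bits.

2.6875 bits

Each probability is a power of 1/2, so log₂(1/p) is an integer.
H = Σ p·log₂(1/p) = 1/32·5 + 1/16·4 + 1/4·2 + 1/8·3 + 1/8·3 + 1/4·2 + 1/8·3 + 1/32·5 = 2.6875 bits.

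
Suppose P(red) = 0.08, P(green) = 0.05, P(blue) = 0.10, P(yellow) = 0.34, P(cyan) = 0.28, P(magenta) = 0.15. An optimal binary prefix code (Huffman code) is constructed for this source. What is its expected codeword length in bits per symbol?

2.36 bits/symbol

Repeatedly combine the two least-probable nodes; the expected code length is the sum of the merged weights.
merge 1/20 + 2/25 → 13/100
merge 1/10 + 13/100 → 23/100
merge 3/20 + 23/100 → 19/50
merge 7/25 + 17/50 → 31/50
merge 19/50 + 31/50 → 1
L = 13/100 + 23/100 + 19/50 + 31/50 + 1 = 59/25 = 2.36 bits/symbol.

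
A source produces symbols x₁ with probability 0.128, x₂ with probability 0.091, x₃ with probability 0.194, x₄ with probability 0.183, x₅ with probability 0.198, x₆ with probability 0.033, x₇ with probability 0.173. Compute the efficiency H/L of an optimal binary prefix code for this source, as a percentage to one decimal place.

97.5%

Entropy H = −Σ p log₂ p ≈ 2.6646 bits.
Huffman merges: 33/1000+91/1000→31/250; 31/250+16/125→63/250; 173/1000+183/1000→89/250; 97/500+99/500→49/125; 63/250+89/250→76/125; 49/125+76/125→1. L = 683/250 ≈ 2.7320.
Efficiency = H/L = 2.6646/2.7320 = 97.5%.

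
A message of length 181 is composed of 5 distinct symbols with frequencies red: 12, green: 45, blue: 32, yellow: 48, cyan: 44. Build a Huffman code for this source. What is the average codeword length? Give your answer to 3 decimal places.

Probabilities are the counts divided by 181.
Repeatedly combine the two least-probable nodes; the expected code length is the sum of the merged weights.
merge 12/181 + 32/181 → 44/181
merge 44/181 + 44/181 → 88/181
merge 45/181 + 48/181 → 93/181
merge 88/181 + 93/181 → 1
L = 44/181 + 88/181 + 93/181 + 1 = 406/181 ≈ 2.243 bits/symbol.

2.243 bits/symbol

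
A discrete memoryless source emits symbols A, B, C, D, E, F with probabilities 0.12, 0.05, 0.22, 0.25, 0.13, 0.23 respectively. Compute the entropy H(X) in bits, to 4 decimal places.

H = −Σ pᵢ log₂ pᵢ.
−0.12·log₂(0.12) = 0.3671
−0.05·log₂(0.05) = 0.2161
−0.22·log₂(0.22) = 0.4806
−0.25·log₂(0.25) = 0.5000
−0.13·log₂(0.13) = 0.3826
−0.23·log₂(0.23) = 0.4877
Sum ≈ 2.4340 → 2.4340 bits.

2.4340 bits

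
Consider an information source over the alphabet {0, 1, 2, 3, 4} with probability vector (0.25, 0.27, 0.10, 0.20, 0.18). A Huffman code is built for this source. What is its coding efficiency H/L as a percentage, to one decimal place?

98.8%

Entropy H = −Σ p log₂ p ≈ 2.2519 bits.
Huffman merges: 1/10+9/50→7/25; 1/5+1/4→9/20; 27/100+7/25→11/20; 9/20+11/20→1. L = 57/25 ≈ 2.2800.
Efficiency = H/L = 2.2519/2.2800 = 98.8%.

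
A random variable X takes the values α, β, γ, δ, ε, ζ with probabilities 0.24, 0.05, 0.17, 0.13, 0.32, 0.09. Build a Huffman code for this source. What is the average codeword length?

2.41 bits/symbol

Repeatedly combine the two least-probable nodes; the expected code length is the sum of the merged weights.
merge 1/20 + 9/100 → 7/50
merge 13/100 + 7/50 → 27/100
merge 17/100 + 6/25 → 41/100
merge 27/100 + 8/25 → 59/100
merge 41/100 + 59/100 → 1
L = 7/50 + 27/100 + 41/100 + 59/100 + 1 = 241/100 = 2.41 bits/symbol.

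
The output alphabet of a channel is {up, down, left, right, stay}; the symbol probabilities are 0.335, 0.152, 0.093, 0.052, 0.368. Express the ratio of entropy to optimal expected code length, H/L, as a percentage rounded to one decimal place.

Entropy H = −Σ p log₂ p ≈ 2.0129 bits.
Huffman merges: 13/250+93/1000→29/200; 29/200+19/125→297/1000; 297/1000+67/200→79/125; 46/125+79/125→1. L = 1037/500 ≈ 2.0740.
Efficiency = H/L = 2.0129/2.0740 = 97.1%.

97.1%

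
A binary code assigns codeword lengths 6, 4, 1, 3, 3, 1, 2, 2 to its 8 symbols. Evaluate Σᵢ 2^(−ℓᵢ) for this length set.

With common denominator 2^6 = 64: Σ 2^(−ℓᵢ) = 1/64 + 4/64 + 32/64 + 8/64 + 8/64 + 32/64 + 16/64 + 16/64 = 117/64 = 1.828125.

1.828125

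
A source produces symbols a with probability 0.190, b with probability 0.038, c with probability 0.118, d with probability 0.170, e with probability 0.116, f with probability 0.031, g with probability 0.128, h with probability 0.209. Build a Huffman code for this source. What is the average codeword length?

2.855 bits/symbol

Repeatedly combine the two least-probable nodes; the expected code length is the sum of the merged weights.
merge 31/1000 + 19/500 → 69/1000
merge 69/1000 + 29/250 → 37/200
merge 59/500 + 16/125 → 123/500
merge 17/100 + 37/200 → 71/200
merge 19/100 + 209/1000 → 399/1000
merge 123/500 + 71/200 → 601/1000
merge 399/1000 + 601/1000 → 1
L = 69/1000 + 37/200 + 123/500 + 71/200 + 399/1000 + 601/1000 + 1 = 571/200 = 2.855 bits/symbol.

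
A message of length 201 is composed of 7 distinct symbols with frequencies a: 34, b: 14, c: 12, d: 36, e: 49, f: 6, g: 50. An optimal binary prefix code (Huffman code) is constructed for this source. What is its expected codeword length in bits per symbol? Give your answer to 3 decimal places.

Probabilities are the counts divided by 201.
Repeatedly combine the two least-probable nodes; the expected code length is the sum of the merged weights.
merge 2/67 + 4/67 → 6/67
merge 14/201 + 6/67 → 32/201
merge 32/201 + 34/201 → 22/67
merge 12/67 + 49/201 → 85/201
merge 50/201 + 22/67 → 116/201
merge 85/201 + 116/201 → 1
L = 6/67 + 32/201 + 22/67 + 85/201 + 116/201 + 1 = 518/201 ≈ 2.577 bits/symbol.

2.577 bits/symbol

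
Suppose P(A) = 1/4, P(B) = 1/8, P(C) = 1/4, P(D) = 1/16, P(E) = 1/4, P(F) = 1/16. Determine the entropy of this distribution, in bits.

Each probability is a power of 1/2, so log₂(1/p) is an integer.
H = Σ p·log₂(1/p) = 1/4·2 + 1/8·3 + 1/4·2 + 1/16·4 + 1/4·2 + 1/16·4 = 2.375 bits.

2.375 bits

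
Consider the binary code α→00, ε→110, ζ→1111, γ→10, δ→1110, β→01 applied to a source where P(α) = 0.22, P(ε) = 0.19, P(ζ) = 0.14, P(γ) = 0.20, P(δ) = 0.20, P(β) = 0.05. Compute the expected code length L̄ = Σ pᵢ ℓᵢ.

2.87 bits/symbol

L̄ = Σ pᵢ·ℓᵢ = 0.22·2 + 0.19·3 + 0.14·4 + 0.20·2 + 0.20·4 + 0.05·2 = 2.87 bits/symbol.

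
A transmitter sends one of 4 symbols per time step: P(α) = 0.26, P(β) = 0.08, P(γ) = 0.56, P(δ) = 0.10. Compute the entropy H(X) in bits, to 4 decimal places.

1.5974 bits

H = −Σ pᵢ log₂ pᵢ.
−0.26·log₂(0.26) = 0.5053
−0.08·log₂(0.08) = 0.2915
−0.56·log₂(0.56) = 0.4684
−0.10·log₂(0.10) = 0.3322
Sum ≈ 1.5974 → 1.5974 bits.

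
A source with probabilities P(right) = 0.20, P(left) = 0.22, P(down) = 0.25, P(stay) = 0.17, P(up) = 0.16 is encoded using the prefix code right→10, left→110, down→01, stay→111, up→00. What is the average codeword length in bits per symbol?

L̄ = Σ pᵢ·ℓᵢ = 0.20·2 + 0.22·3 + 0.25·2 + 0.17·3 + 0.16·2 = 2.39 bits/symbol.

2.39 bits/symbol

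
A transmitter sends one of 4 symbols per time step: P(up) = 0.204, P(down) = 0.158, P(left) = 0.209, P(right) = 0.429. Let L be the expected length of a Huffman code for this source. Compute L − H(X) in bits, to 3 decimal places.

Entropy H = −Σ p log₂ p ≈ 1.8842 bits.
Huffman merges: 79/500+51/250→181/500; 209/1000+181/500→571/1000; 429/1000+571/1000→1. L = 1933/1000 ≈ 1.9330.
L − H = 1.9330 − 1.8842 = 0.049 bits.

0.049 bits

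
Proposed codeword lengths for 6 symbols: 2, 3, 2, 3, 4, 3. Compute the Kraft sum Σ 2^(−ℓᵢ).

0.9375

With common denominator 2^4 = 16: Σ 2^(−ℓᵢ) = 4/16 + 2/16 + 4/16 + 2/16 + 1/16 + 2/16 = 15/16 = 0.9375.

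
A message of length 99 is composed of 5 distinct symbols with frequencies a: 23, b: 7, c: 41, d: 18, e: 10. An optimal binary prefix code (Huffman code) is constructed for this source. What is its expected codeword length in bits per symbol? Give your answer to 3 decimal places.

Probabilities are the counts divided by 99.
Repeatedly combine the two least-probable nodes; the expected code length is the sum of the merged weights.
merge 7/99 + 10/99 → 17/99
merge 17/99 + 2/11 → 35/99
merge 23/99 + 35/99 → 58/99
merge 41/99 + 58/99 → 1
L = 17/99 + 35/99 + 58/99 + 1 = 19/9 ≈ 2.111 bits/symbol.

2.111 bits/symbol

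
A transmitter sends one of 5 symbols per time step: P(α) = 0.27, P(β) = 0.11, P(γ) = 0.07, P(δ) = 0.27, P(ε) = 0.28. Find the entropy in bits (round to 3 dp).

2.153 bits

H = −Σ pᵢ log₂ pᵢ.
−0.27·log₂(0.27) = 0.5100
−0.11·log₂(0.11) = 0.3503
−0.07·log₂(0.07) = 0.2686
−0.27·log₂(0.27) = 0.5100
−0.28·log₂(0.28) = 0.5142
Sum ≈ 2.1531 → 2.153 bits.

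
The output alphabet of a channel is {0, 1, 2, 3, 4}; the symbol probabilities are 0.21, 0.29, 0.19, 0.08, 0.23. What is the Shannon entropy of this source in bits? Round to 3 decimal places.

H = −Σ pᵢ log₂ pᵢ.
−0.21·log₂(0.21) = 0.4728
−0.29·log₂(0.29) = 0.5179
−0.19·log₂(0.19) = 0.4552
−0.08·log₂(0.08) = 0.2915
−0.23·log₂(0.23) = 0.4877
Sum ≈ 2.2251 → 2.225 bits.

2.225 bits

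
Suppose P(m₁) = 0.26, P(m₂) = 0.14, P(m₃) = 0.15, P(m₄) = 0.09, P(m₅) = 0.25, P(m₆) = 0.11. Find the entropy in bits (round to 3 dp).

H = −Σ pᵢ log₂ pᵢ.
−0.26·log₂(0.26) = 0.5053
−0.14·log₂(0.14) = 0.3971
−0.15·log₂(0.15) = 0.4105
−0.09·log₂(0.09) = 0.3127
−0.25·log₂(0.25) = 0.5000
−0.11·log₂(0.11) = 0.3503
Sum ≈ 2.4759 → 2.476 bits.

2.476 bits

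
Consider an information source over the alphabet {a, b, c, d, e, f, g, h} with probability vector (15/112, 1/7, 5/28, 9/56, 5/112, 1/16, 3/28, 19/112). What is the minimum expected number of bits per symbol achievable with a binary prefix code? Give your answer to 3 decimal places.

Repeatedly combine the two least-probable nodes; the expected code length is the sum of the merged weights.
merge 5/112 + 1/16 → 3/28
merge 3/28 + 3/28 → 3/14
merge 15/112 + 1/7 → 31/112
merge 9/56 + 19/112 → 37/112
merge 5/28 + 3/14 → 11/28
merge 31/112 + 37/112 → 17/28
merge 11/28 + 17/28 → 1
L = 3/28 + 3/14 + 31/112 + 37/112 + 11/28 + 17/28 + 1 = 41/14 ≈ 2.929 bits/symbol.

2.929 bits/symbol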